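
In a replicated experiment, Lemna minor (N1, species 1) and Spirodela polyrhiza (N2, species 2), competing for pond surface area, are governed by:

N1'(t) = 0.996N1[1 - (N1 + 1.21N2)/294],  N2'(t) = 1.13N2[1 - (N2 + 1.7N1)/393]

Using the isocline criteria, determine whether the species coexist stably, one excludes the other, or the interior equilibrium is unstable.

unstable coexistence (outcome depends on initial conditions)

Compare the nullcline intercepts: K1/α12 = 294/1.21 = 243 < K2 = 393; K2/α21 = 393/1.7 = 231 < K1 = 294.
Since both are reversed, neither can invade when rare; the interior point is a saddle.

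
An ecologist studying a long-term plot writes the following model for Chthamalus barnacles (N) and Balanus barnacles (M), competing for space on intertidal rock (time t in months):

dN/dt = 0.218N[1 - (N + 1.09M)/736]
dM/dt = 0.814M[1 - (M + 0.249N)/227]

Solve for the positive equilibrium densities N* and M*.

Setting both brackets to zero gives the nullclines N + 1.09M = 736 and 0.249N + M = 227.
Substituting M = 227 - 0.249N into the first: N(1 - 1.09·0.249) = 736 - 1.09·227.
So N* = 489/0.729 = 671, and then M* = 227 - 0.249·671 = 60.

N* ≈ 671, M* ≈ 60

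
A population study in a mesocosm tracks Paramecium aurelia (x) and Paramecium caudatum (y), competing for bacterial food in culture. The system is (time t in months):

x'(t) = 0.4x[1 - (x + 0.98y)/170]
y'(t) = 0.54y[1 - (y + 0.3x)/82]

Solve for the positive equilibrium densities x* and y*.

Setting both brackets to zero gives the nullclines x + 0.98y = 170 and 0.3x + y = 82.
Substituting y = 82 - 0.3x into the first: x(1 - 0.98·0.3) = 170 - 0.98·82.
So x* = 89.6/0.706 = 127, and then y* = 82 - 0.3·127 = 43.9.

x* ≈ 127, y* ≈ 43.9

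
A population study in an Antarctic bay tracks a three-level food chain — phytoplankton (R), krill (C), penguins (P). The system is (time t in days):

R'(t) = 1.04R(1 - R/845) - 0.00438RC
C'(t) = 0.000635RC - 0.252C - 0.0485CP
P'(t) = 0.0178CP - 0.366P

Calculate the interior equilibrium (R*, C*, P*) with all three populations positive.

From dP/dt = 0: 0.0178C* = 0.366, so C* = 20.6.
From dR/dt = 0: 1.04(1 - R*/845) = 0.00438·20.6, giving R* = 845·(1 - 0.0866) = 772.
From dC/dt = 0: 0.000635·772 - 0.252 = 0.0485P*, so P* = 0.238/0.0485 = 4.91.

R* ≈ 772, C* ≈ 20.6, P* ≈ 4.91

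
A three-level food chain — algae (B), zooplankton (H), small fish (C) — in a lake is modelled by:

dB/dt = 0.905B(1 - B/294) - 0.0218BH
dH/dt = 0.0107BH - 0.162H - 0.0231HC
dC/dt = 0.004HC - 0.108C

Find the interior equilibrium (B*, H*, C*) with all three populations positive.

From dC/dt = 0: 0.004H* = 0.108, so H* = 27.
From dB/dt = 0: 0.905(1 - B*/294) = 0.0218·27, giving B* = 294·(1 - 0.65) = 103.
From dH/dt = 0: 0.0107·103 - 0.162 = 0.0231C*, so C* = 0.938/0.0231 = 40.6.

B* ≈ 103, H* ≈ 27, C* ≈ 40.6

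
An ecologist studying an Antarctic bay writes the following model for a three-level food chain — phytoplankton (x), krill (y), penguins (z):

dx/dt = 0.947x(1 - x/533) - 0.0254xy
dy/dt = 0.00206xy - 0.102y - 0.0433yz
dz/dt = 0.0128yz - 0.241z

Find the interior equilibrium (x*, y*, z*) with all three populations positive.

From dz/dt = 0: 0.0128y* = 0.241, so y* = 18.8.
From dx/dt = 0: 0.947(1 - x*/533) = 0.0254·18.8, giving x* = 533·(1 - 0.505) = 264.
From dy/dt = 0: 0.00206·264 - 0.102 = 0.0433z*, so z* = 0.442/0.0433 = 10.2.

x* ≈ 264, y* ≈ 18.8, z* ≈ 10.2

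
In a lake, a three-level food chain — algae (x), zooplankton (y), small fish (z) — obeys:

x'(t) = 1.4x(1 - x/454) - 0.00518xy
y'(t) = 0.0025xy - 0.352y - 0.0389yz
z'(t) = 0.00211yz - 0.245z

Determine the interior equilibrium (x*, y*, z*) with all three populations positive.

From dz/dt = 0: 0.00211y* = 0.245, so y* = 116.
From dx/dt = 0: 1.4(1 - x*/454) = 0.00518·116, giving x* = 454·(1 - 0.43) = 259.
From dy/dt = 0: 0.0025·259 - 0.352 = 0.0389z*, so z* = 0.295/0.0389 = 7.59.

x* ≈ 259, y* ≈ 116, z* ≈ 7.59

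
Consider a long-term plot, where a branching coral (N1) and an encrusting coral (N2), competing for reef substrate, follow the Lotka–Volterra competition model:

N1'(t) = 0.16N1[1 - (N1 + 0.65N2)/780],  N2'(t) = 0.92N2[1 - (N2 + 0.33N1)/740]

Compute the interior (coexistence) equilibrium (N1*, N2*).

N1* ≈ 381, N2* ≈ 614

Setting both brackets to zero gives the nullclines N1 + 0.65N2 = 780 and 0.33N1 + N2 = 740.
Substituting N2 = 740 - 0.33N1 into the first: N1(1 - 0.65·0.33) = 780 - 0.65·740.
So N1* = 299/0.785 = 381, and then N2* = 740 - 0.33·381 = 614.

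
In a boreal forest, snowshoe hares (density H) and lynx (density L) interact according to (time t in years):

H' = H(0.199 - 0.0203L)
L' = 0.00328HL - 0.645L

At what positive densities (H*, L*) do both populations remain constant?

H* ≈ 197, L* ≈ 9.8

Set dL/dt = 0 with L > 0: 0.00328H - 0.645 = 0, so H* = 0.645/0.00328 = 197.
Set dH/dt = 0 with H > 0: 0.199 - 0.0203L = 0, so L* = 0.199/0.0203 = 9.8.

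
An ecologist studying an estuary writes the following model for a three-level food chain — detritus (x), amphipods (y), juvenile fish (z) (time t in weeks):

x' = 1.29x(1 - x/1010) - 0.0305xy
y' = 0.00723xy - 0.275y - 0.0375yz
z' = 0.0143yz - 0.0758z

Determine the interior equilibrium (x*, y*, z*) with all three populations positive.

x* ≈ 883, y* ≈ 5.3, z* ≈ 163

From dz/dt = 0: 0.0143y* = 0.0758, so y* = 5.3.
From dx/dt = 0: 1.29(1 - x*/1010) = 0.0305·5.3, giving x* = 1010·(1 - 0.125) = 883.
From dy/dt = 0: 0.00723·883 - 0.275 = 0.0375z*, so z* = 6.11/0.0375 = 163.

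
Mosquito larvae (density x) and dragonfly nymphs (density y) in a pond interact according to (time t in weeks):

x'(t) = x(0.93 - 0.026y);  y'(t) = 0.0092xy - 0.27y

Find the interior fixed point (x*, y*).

Set dy/dt = 0 with y > 0: 0.0092x - 0.27 = 0, so x* = 0.27/0.0092 = 29.3.
Set dx/dt = 0 with x > 0: 0.93 - 0.026y = 0, so y* = 0.93/0.026 = 35.8.

x* ≈ 29.3, y* ≈ 35.8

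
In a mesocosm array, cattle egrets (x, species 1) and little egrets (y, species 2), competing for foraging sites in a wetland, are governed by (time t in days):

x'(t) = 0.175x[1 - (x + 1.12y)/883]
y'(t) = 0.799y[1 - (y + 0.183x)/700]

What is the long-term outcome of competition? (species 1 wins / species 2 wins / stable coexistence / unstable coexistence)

Compare the nullcline intercepts: K1/α12 = 883/1.12 = 788 > K2 = 700; K2/α21 = 700/0.183 = 3830 > K1 = 883.
Since both inequalities hold, each species can invade when rare, so the interior equilibrium is stable.

stable coexistence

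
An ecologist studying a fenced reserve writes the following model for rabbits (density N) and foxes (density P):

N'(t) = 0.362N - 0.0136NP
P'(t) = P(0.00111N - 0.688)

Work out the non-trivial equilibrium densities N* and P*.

N* ≈ 620, P* ≈ 26.6

Set dP/dt = 0 with P > 0: 0.00111N - 0.688 = 0, so N* = 0.688/0.00111 = 620.
Set dN/dt = 0 with N > 0: 0.362 - 0.0136P = 0, so P* = 0.362/0.0136 = 26.6.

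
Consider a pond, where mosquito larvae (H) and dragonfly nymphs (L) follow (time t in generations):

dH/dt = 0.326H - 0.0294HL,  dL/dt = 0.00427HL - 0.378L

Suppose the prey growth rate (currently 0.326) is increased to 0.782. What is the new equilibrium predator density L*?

At the interior fixed point, setting dH/dt = 0 with H > 0 fixes L* = (prey growth rate)/(HL coefficient) — independent of the other coefficients.
With the change, L* = 0.782/0.0294 = 26.6; it rises from 11.1.

L* ≈ 26.6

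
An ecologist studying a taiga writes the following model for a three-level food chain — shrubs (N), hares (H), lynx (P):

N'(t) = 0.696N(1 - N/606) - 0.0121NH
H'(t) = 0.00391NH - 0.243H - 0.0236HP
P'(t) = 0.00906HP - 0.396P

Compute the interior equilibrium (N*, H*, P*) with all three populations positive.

N* ≈ 146, H* ≈ 43.7, P* ≈ 13.8

From dP/dt = 0: 0.00906H* = 0.396, so H* = 43.7.
From dN/dt = 0: 0.696(1 - N*/606) = 0.0121·43.7, giving N* = 606·(1 - 0.76) = 146.
From dH/dt = 0: 0.00391·146 - 0.243 = 0.0236P*, so P* = 0.326/0.0236 = 13.8.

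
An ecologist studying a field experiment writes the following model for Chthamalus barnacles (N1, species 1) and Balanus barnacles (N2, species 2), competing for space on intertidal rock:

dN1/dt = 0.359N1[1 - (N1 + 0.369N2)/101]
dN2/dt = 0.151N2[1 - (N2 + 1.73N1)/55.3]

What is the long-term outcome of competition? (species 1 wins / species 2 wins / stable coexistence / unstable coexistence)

species 1 excludes species 2

Compare the nullcline intercepts: K1/α12 = 101/0.369 = 274 > K2 = 55.3; K2/α21 = 55.3/1.73 = 32 < K1 = 101.
Since the inequalities point opposite ways, species 1 can invade but species 2 cannot.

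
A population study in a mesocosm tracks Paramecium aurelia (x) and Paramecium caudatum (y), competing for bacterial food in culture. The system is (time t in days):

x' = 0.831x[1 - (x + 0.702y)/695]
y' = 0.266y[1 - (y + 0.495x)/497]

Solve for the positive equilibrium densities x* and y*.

Setting both brackets to zero gives the nullclines x + 0.702y = 695 and 0.495x + y = 497.
Substituting y = 497 - 0.495x into the first: x(1 - 0.702·0.495) = 695 - 0.702·497.
So x* = 346/0.653 = 530, and then y* = 497 - 0.495·530 = 234.

x* ≈ 530, y* ≈ 234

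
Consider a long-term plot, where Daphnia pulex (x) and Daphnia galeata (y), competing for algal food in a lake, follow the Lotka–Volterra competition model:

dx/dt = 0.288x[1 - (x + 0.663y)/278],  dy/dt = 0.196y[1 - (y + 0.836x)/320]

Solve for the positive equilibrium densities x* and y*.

x* ≈ 148, y* ≈ 197

Setting both brackets to zero gives the nullclines x + 0.663y = 278 and 0.836x + y = 320.
Substituting y = 320 - 0.836x into the first: x(1 - 0.663·0.836) = 278 - 0.663·320.
So x* = 65.8/0.446 = 148, and then y* = 320 - 0.836·148 = 197.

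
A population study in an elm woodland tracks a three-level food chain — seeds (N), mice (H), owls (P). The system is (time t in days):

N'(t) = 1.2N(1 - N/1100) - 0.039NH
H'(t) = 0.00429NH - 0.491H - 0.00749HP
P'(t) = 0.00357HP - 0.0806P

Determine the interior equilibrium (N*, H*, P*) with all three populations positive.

N* ≈ 293, H* ≈ 22.6, P* ≈ 102

From dP/dt = 0: 0.00357H* = 0.0806, so H* = 22.6.
From dN/dt = 0: 1.2(1 - N*/1100) = 0.039·22.6, giving N* = 1100·(1 - 0.734) = 293.
From dH/dt = 0: 0.00429·293 - 0.491 = 0.00749P*, so P* = 0.765/0.00749 = 102.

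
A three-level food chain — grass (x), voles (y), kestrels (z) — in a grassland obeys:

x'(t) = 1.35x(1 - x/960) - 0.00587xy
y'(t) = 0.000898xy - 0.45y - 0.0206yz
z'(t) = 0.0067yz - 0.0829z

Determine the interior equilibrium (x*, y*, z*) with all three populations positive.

From dz/dt = 0: 0.0067y* = 0.0829, so y* = 12.4.
From dx/dt = 0: 1.35(1 - x*/960) = 0.00587·12.4, giving x* = 960·(1 - 0.0538) = 908.
From dy/dt = 0: 0.000898·908 - 0.45 = 0.0206z*, so z* = 0.366/0.0206 = 17.8.

x* ≈ 908, y* ≈ 12.4, z* ≈ 17.8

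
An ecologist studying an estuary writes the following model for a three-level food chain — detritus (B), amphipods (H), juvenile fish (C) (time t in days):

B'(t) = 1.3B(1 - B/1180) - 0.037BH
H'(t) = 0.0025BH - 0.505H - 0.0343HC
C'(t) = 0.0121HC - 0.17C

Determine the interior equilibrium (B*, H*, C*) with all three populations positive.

B* ≈ 708, H* ≈ 14, C* ≈ 36.9

From dC/dt = 0: 0.0121H* = 0.17, so H* = 14.
From dB/dt = 0: 1.3(1 - B*/1180) = 0.037·14, giving B* = 1180·(1 - 0.4) = 708.
From dH/dt = 0: 0.0025·708 - 0.505 = 0.0343C*, so C* = 1.27/0.0343 = 36.9.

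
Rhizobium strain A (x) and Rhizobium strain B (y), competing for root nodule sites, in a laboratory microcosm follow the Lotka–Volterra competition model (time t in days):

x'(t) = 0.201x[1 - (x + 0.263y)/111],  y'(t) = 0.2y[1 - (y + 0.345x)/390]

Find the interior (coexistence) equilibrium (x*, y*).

Setting both brackets to zero gives the nullclines x + 0.263y = 111 and 0.345x + y = 390.
Substituting y = 390 - 0.345x into the first: x(1 - 0.263·0.345) = 111 - 0.263·390.
So x* = 8.43/0.909 = 9.27, and then y* = 390 - 0.345·9.27 = 387.

x* ≈ 9.27, y* ≈ 387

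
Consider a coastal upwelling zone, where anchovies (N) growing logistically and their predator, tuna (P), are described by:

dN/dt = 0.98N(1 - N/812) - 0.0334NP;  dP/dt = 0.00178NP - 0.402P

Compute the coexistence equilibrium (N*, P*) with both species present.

N* ≈ 226, P* ≈ 21.2

From dP/dt = 0 with P > 0: 0.00178N* = 0.402, so N* = 226.
Substitute into dN/dt = 0: 0.98(1 - 226/812) = 0.0334P*.
The bracket is 0.722, giving P* = 0.707/0.0334 = 21.2.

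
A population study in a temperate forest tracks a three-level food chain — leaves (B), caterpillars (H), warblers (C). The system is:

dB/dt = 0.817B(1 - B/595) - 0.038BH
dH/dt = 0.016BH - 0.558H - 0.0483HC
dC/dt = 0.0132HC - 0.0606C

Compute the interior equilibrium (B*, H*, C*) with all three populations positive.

B* ≈ 468, H* ≈ 4.59, C* ≈ 143

From dC/dt = 0: 0.0132H* = 0.0606, so H* = 4.59.
From dB/dt = 0: 0.817(1 - B*/595) = 0.038·4.59, giving B* = 595·(1 - 0.214) = 468.
From dH/dt = 0: 0.016·468 - 0.558 = 0.0483C*, so C* = 6.93/0.0483 = 143.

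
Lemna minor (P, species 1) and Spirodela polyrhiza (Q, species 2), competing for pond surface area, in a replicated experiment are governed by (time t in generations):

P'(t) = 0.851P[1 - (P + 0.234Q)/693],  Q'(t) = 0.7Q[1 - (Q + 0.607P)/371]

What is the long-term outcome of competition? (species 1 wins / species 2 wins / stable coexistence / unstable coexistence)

Compare the nullcline intercepts: K1/α12 = 693/0.234 = 2960 > K2 = 371; K2/α21 = 371/0.607 = 611 < K1 = 693.
Since the inequalities point opposite ways, species 1 can invade but species 2 cannot.

species 1 excludes species 2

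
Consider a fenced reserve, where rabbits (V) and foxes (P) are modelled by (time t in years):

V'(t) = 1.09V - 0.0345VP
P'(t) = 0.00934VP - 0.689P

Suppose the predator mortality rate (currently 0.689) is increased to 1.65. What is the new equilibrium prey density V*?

V* ≈ 177

At the interior fixed point, setting dP/dt = 0 with P > 0 fixes V* = (predator death rate)/(VP coefficient) — independent of the other coefficients.
With the change, V* = 1.65/0.00934 = 177; it rises from 73.8.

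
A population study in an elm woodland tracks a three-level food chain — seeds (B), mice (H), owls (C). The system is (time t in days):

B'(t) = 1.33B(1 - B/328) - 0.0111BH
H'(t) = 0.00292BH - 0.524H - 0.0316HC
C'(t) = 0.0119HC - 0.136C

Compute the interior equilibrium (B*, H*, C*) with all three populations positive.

B* ≈ 297, H* ≈ 11.4, C* ≈ 10.8

From dC/dt = 0: 0.0119H* = 0.136, so H* = 11.4.
From dB/dt = 0: 1.33(1 - B*/328) = 0.0111·11.4, giving B* = 328·(1 - 0.0954) = 297.
From dH/dt = 0: 0.00292·297 - 0.524 = 0.0316C*, so C* = 0.342/0.0316 = 10.8.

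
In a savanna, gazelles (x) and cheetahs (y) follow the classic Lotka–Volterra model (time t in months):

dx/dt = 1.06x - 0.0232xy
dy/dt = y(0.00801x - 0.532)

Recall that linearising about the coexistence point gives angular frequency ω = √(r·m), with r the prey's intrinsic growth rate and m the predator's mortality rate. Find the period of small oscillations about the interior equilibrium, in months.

T ≈ 8.37 months

Here r = 1.06 and m = 0.532, so r·m = 0.564.
ω = √0.564 = 0.751 per month, hence T = 2π/ω ≈ 8.37 months.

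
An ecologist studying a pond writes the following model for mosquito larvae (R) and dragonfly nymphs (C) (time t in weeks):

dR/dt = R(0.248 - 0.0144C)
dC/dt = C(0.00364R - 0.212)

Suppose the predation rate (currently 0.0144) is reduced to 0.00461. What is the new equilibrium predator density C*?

C* ≈ 53.8

At the interior fixed point, setting dR/dt = 0 with R > 0 fixes C* = (prey growth rate)/(RC coefficient) — independent of the other coefficients.
With the change, C* = 0.248/0.00461 = 53.8; it rises from 17.2.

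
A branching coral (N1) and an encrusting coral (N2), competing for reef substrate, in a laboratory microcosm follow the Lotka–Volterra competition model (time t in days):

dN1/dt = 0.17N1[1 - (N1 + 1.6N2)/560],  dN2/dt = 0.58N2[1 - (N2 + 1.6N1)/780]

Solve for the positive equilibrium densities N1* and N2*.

N1* ≈ 441, N2* ≈ 74.4

Setting both brackets to zero gives the nullclines N1 + 1.6N2 = 560 and 1.6N1 + N2 = 780.
Substituting N2 = 780 - 1.6N1 into the first: N1(1 - 1.6·1.6) = 560 - 1.6·780.
So N1* = -688/-1.56 = 441, and then N2* = 780 - 1.6·441 = 74.4.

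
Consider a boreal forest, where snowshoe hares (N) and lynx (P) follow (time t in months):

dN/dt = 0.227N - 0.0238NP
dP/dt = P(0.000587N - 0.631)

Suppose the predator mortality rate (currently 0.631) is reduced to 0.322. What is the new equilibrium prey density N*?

At the interior fixed point, setting dP/dt = 0 with P > 0 fixes N* = (predator death rate)/(NP coefficient) — independent of the other coefficients.
With the change, N* = 0.322/0.000587 = 549; it falls from 1070.

N* ≈ 549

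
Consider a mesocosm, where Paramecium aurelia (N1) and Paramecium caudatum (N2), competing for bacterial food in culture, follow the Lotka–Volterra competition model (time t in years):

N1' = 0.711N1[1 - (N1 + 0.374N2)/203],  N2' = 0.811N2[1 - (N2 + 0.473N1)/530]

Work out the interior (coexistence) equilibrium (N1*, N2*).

N1* ≈ 5.81, N2* ≈ 527

Setting both brackets to zero gives the nullclines N1 + 0.374N2 = 203 and 0.473N1 + N2 = 530.
Substituting N2 = 530 - 0.473N1 into the first: N1(1 - 0.374·0.473) = 203 - 0.374·530.
So N1* = 4.78/0.823 = 5.81, and then N2* = 530 - 0.473·5.81 = 527.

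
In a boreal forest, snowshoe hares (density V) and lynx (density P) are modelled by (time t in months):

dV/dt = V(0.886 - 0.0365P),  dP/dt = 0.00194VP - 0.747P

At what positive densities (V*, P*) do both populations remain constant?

Set dP/dt = 0 with P > 0: 0.00194V - 0.747 = 0, so V* = 0.747/0.00194 = 385.
Set dV/dt = 0 with V > 0: 0.886 - 0.0365P = 0, so P* = 0.886/0.0365 = 24.3.

V* ≈ 385, P* ≈ 24.3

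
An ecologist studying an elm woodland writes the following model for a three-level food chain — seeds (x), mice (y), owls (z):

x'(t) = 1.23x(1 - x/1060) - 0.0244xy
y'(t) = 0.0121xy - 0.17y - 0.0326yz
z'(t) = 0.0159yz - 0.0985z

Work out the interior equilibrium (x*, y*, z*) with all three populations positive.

From dz/dt = 0: 0.0159y* = 0.0985, so y* = 6.19.
From dx/dt = 0: 1.23(1 - x*/1060) = 0.0244·6.19, giving x* = 1060·(1 - 0.123) = 930.
From dy/dt = 0: 0.0121·930 - 0.17 = 0.0326z*, so z* = 11.1/0.0326 = 340.

x* ≈ 930, y* ≈ 6.19, z* ≈ 340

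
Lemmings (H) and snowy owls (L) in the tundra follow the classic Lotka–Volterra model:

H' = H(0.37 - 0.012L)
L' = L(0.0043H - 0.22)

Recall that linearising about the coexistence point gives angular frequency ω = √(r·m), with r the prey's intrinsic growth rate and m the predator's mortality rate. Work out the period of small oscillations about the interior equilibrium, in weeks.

T ≈ 22 weeks

Here r = 0.37 and m = 0.22, so r·m = 0.0814.
ω = √0.0814 = 0.285 per week, hence T = 2π/ω ≈ 22 weeks.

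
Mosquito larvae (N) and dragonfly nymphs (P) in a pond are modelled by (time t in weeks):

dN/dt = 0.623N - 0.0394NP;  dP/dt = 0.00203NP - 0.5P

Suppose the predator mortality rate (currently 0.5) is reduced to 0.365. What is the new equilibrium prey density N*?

N* ≈ 180

At the interior fixed point, setting dP/dt = 0 with P > 0 fixes N* = (predator death rate)/(NP coefficient) — independent of the other coefficients.
With the change, N* = 0.365/0.00203 = 180; it falls from 246.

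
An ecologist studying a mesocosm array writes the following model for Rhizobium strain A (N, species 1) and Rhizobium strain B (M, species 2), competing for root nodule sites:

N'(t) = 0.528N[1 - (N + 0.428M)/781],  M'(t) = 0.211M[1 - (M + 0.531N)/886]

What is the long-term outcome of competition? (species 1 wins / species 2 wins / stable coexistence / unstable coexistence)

stable coexistence

Compare the nullcline intercepts: K1/α12 = 781/0.428 = 1820 > K2 = 886; K2/α21 = 886/0.531 = 1670 > K1 = 781.
Since both inequalities hold, each species can invade when rare, so the interior equilibrium is stable.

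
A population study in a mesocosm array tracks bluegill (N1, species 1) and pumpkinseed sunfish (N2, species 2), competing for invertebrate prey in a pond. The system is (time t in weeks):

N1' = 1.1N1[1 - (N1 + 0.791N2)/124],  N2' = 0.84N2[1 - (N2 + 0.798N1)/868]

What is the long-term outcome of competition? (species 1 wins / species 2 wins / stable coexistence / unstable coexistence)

species 2 excludes species 1

Compare the nullcline intercepts: K1/α12 = 124/0.791 = 157 < K2 = 868; K2/α21 = 868/0.798 = 1090 > K1 = 124.
Since the inequalities point opposite ways, species 2 can invade but species 1 cannot.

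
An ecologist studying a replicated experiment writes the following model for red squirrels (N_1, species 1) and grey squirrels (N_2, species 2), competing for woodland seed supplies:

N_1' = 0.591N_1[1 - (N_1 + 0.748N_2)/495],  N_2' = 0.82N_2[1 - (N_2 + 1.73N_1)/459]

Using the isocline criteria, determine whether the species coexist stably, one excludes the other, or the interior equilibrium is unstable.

Compare the nullcline intercepts: K1/α12 = 495/0.748 = 662 > K2 = 459; K2/α21 = 459/1.73 = 265 < K1 = 495.
Since the inequalities point opposite ways, species 1 can invade but species 2 cannot.

species 1 excludes species 2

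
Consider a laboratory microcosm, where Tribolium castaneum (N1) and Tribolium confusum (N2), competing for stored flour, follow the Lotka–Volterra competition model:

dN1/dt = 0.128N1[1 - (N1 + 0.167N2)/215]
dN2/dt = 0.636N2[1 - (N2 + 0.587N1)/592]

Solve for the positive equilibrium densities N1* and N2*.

Setting both brackets to zero gives the nullclines N1 + 0.167N2 = 215 and 0.587N1 + N2 = 592.
Substituting N2 = 592 - 0.587N1 into the first: N1(1 - 0.167·0.587) = 215 - 0.167·592.
So N1* = 116/0.902 = 129, and then N2* = 592 - 0.587·129 = 516.

N1* ≈ 129, N2* ≈ 516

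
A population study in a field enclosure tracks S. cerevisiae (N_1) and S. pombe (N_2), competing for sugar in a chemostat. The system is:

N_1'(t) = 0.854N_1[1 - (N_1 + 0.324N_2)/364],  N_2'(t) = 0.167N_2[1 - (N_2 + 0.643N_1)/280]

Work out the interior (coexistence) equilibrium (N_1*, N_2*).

Setting both brackets to zero gives the nullclines N_1 + 0.324N_2 = 364 and 0.643N_1 + N_2 = 280.
Substituting N_2 = 280 - 0.643N_1 into the first: N_1(1 - 0.324·0.643) = 364 - 0.324·280.
So N_1* = 273/0.792 = 345, and then N_2* = 280 - 0.643·345 = 58.

N_1* ≈ 345, N_2* ≈ 58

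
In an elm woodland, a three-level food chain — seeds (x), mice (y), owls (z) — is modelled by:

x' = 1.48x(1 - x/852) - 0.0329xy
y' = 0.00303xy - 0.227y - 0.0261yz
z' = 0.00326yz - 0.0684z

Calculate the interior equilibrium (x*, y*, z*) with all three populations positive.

From dz/dt = 0: 0.00326y* = 0.0684, so y* = 21.
From dx/dt = 0: 1.48(1 - x*/852) = 0.0329·21, giving x* = 852·(1 - 0.466) = 455.
From dy/dt = 0: 0.00303·455 - 0.227 = 0.0261z*, so z* = 1.15/0.0261 = 44.1.

x* ≈ 455, y* ≈ 21, z* ≈ 44.1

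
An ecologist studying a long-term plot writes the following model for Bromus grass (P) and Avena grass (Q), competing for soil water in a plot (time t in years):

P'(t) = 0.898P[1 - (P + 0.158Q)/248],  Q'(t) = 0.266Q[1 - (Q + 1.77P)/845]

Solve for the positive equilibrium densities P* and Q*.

P* ≈ 159, Q* ≈ 564

Setting both brackets to zero gives the nullclines P + 0.158Q = 248 and 1.77P + Q = 845.
Substituting Q = 845 - 1.77P into the first: P(1 - 0.158·1.77) = 248 - 0.158·845.
So P* = 114/0.72 = 159, and then Q* = 845 - 1.77·159 = 564.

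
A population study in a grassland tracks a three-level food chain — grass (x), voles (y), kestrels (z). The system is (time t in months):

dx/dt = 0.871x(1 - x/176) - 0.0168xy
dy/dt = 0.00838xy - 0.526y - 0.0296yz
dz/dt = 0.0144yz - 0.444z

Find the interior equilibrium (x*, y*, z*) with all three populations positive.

x* ≈ 71.3, y* ≈ 30.8, z* ≈ 2.42

From dz/dt = 0: 0.0144y* = 0.444, so y* = 30.8.
From dx/dt = 0: 0.871(1 - x*/176) = 0.0168·30.8, giving x* = 176·(1 - 0.595) = 71.3.
From dy/dt = 0: 0.00838·71.3 - 0.526 = 0.0296z*, so z* = 0.0717/0.0296 = 2.42.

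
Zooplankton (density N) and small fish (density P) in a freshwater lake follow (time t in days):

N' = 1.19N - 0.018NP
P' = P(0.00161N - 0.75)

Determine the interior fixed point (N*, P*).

N* ≈ 466, P* ≈ 66.1

Set dP/dt = 0 with P > 0: 0.00161N - 0.75 = 0, so N* = 0.75/0.00161 = 466.
Set dN/dt = 0 with N > 0: 1.19 - 0.018P = 0, so P* = 1.19/0.018 = 66.1.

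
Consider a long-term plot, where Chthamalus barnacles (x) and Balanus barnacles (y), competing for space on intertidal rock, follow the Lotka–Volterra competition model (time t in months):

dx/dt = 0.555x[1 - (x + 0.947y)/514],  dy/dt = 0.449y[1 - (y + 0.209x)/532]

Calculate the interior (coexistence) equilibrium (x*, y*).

Setting both brackets to zero gives the nullclines x + 0.947y = 514 and 0.209x + y = 532.
Substituting y = 532 - 0.209x into the first: x(1 - 0.947·0.209) = 514 - 0.947·532.
So x* = 10.2/0.802 = 12.7, and then y* = 532 - 0.209·12.7 = 529.

x* ≈ 12.7, y* ≈ 529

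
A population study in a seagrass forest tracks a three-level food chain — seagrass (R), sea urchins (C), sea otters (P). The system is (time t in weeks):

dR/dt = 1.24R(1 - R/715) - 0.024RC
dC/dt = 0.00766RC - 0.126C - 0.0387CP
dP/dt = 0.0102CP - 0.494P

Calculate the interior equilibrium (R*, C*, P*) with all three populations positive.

From dP/dt = 0: 0.0102C* = 0.494, so C* = 48.4.
From dR/dt = 0: 1.24(1 - R*/715) = 0.024·48.4, giving R* = 715·(1 - 0.937) = 44.8.
From dC/dt = 0: 0.00766·44.8 - 0.126 = 0.0387P*, so P* = 0.217/0.0387 = 5.61.

R* ≈ 44.8, C* ≈ 48.4, P* ≈ 5.61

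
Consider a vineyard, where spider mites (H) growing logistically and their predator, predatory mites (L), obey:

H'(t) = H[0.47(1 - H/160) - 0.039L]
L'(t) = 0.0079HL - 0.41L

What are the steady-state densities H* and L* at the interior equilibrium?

H* ≈ 51.9, L* ≈ 8.14

From dL/dt = 0 with L > 0: 0.0079H* = 0.41, so H* = 51.9.
Substitute into dH/dt = 0: 0.47(1 - 51.9/160) = 0.039L*.
The bracket is 0.676, giving L* = 0.318/0.039 = 8.14.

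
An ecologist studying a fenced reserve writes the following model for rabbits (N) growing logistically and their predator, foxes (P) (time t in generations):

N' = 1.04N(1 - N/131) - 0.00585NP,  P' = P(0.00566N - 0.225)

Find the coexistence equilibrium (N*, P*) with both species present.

From dP/dt = 0 with P > 0: 0.00566N* = 0.225, so N* = 39.8.
Substitute into dN/dt = 0: 1.04(1 - 39.8/131) = 0.00585P*.
The bracket is 0.697, giving P* = 0.724/0.00585 = 124.

N* ≈ 39.8, P* ≈ 124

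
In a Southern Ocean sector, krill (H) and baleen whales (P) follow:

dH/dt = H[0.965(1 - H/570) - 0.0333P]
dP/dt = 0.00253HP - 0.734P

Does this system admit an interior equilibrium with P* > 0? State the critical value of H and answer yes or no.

Threshold H = 290; K > 290, so yes, the predator persists.

The predator equation gives dP/dt > 0 only when H > 0.734/0.00253 = 290.
Without the predator, H → K = 570. Since 570 > 290, the predator can invade and persist.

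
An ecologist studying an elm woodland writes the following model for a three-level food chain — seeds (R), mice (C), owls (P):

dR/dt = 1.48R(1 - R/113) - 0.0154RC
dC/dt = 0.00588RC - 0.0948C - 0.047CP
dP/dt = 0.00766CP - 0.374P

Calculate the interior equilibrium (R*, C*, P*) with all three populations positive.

From dP/dt = 0: 0.00766C* = 0.374, so C* = 48.8.
From dR/dt = 0: 1.48(1 - R*/113) = 0.0154·48.8, giving R* = 113·(1 - 0.508) = 55.6.
From dC/dt = 0: 0.00588·55.6 - 0.0948 = 0.047P*, so P* = 0.232/0.047 = 4.94.

R* ≈ 55.6, C* ≈ 48.8, P* ≈ 4.94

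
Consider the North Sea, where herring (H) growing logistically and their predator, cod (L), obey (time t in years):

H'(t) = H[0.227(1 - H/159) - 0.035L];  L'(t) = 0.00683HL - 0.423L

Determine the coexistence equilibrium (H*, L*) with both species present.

From dL/dt = 0 with L > 0: 0.00683H* = 0.423, so H* = 61.9.
Substitute into dH/dt = 0: 0.227(1 - 61.9/159) = 0.035L*.
The bracket is 0.61, giving L* = 0.139/0.035 = 3.96.

H* ≈ 61.9, L* ≈ 3.96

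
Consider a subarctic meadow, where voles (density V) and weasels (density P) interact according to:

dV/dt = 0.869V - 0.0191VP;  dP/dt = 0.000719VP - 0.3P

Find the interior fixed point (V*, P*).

Set dP/dt = 0 with P > 0: 0.000719V - 0.3 = 0, so V* = 0.3/0.000719 = 417.
Set dV/dt = 0 with V > 0: 0.869 - 0.0191P = 0, so P* = 0.869/0.0191 = 45.5.

V* ≈ 417, P* ≈ 45.5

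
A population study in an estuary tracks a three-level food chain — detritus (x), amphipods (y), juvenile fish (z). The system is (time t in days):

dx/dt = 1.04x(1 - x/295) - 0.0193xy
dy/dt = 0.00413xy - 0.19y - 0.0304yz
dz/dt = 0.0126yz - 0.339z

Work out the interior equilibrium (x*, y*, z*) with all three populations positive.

From dz/dt = 0: 0.0126y* = 0.339, so y* = 26.9.
From dx/dt = 0: 1.04(1 - x*/295) = 0.0193·26.9, giving x* = 295·(1 - 0.499) = 148.
From dy/dt = 0: 0.00413·148 - 0.19 = 0.0304z*, so z* = 0.42/0.0304 = 13.8.

x* ≈ 148, y* ≈ 26.9, z* ≈ 13.8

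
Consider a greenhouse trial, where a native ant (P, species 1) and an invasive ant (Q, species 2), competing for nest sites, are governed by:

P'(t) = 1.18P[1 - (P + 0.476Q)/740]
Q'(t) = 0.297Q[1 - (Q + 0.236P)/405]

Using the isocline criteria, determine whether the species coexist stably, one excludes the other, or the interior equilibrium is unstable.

Compare the nullcline intercepts: K1/α12 = 740/0.476 = 1550 > K2 = 405; K2/α21 = 405/0.236 = 1720 > K1 = 740.
Since both inequalities hold, each species can invade when rare, so the interior equilibrium is stable.

stable coexistence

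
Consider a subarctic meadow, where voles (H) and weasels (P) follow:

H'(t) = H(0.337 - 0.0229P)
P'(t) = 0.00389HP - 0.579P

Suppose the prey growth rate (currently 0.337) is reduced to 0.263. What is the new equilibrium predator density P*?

P* ≈ 11.5

At the interior fixed point, setting dH/dt = 0 with H > 0 fixes P* = (prey growth rate)/(HP coefficient) — independent of the other coefficients.
With the change, P* = 0.263/0.0229 = 11.5; it falls from 14.7.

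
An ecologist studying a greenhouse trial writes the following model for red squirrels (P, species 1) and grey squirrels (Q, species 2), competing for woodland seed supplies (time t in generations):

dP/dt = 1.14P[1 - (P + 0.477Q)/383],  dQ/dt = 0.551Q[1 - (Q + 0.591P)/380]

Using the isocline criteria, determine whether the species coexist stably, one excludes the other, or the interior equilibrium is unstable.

stable coexistence

Compare the nullcline intercepts: K1/α12 = 383/0.477 = 803 > K2 = 380; K2/α21 = 380/0.591 = 643 > K1 = 383.
Since both inequalities hold, each species can invade when rare, so the interior equilibrium is stable.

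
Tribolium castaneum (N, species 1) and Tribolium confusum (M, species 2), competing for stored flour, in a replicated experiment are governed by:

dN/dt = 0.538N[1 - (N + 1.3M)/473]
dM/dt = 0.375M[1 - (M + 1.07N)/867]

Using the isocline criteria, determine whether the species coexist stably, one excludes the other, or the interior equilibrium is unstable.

Compare the nullcline intercepts: K1/α12 = 473/1.3 = 364 < K2 = 867; K2/α21 = 867/1.07 = 810 > K1 = 473.
Since the inequalities point opposite ways, species 2 can invade but species 1 cannot.

species 2 excludes species 1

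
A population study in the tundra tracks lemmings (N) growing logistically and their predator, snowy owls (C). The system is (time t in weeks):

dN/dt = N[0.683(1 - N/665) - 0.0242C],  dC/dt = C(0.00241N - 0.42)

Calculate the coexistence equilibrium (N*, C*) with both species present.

From dC/dt = 0 with C > 0: 0.00241N* = 0.42, so N* = 174.
Substitute into dN/dt = 0: 0.683(1 - 174/665) = 0.0242C*.
The bracket is 0.738, giving C* = 0.504/0.0242 = 20.8.

N* ≈ 174, C* ≈ 20.8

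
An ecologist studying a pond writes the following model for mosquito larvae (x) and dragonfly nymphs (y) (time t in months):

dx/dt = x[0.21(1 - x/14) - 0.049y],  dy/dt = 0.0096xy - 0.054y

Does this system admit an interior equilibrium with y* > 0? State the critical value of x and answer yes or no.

Threshold x = 5.62; K > 5.62, so yes, the predator persists.

The predator equation gives dy/dt > 0 only when x > 0.054/0.0096 = 5.62.
Without the predator, x → K = 14. Since 14 > 5.62, the predator can invade and persist.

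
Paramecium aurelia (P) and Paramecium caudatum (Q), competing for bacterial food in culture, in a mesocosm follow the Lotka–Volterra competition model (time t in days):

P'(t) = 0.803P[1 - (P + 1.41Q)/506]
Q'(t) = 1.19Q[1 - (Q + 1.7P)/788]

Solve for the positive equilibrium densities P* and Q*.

Setting both brackets to zero gives the nullclines P + 1.41Q = 506 and 1.7P + Q = 788.
Substituting Q = 788 - 1.7P into the first: P(1 - 1.41·1.7) = 506 - 1.41·788.
So P* = -605/-1.4 = 433, and then Q* = 788 - 1.7·433 = 51.7.

P* ≈ 433, Q* ≈ 51.7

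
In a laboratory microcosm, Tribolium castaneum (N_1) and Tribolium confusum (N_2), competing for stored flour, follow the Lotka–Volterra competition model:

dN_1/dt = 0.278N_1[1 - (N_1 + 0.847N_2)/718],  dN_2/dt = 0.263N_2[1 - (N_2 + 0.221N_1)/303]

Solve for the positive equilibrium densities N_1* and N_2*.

N_1* ≈ 568, N_2* ≈ 178

Setting both brackets to zero gives the nullclines N_1 + 0.847N_2 = 718 and 0.221N_1 + N_2 = 303.
Substituting N_2 = 303 - 0.221N_1 into the first: N_1(1 - 0.847·0.221) = 718 - 0.847·303.
So N_1* = 461/0.813 = 568, and then N_2* = 303 - 0.221·568 = 178.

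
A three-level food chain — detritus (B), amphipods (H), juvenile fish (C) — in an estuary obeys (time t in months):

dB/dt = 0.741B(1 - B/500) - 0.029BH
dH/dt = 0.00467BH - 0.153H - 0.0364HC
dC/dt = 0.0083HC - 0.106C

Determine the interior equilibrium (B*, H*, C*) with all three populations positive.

B* ≈ 250, H* ≈ 12.8, C* ≈ 27.9

From dC/dt = 0: 0.0083H* = 0.106, so H* = 12.8.
From dB/dt = 0: 0.741(1 - B*/500) = 0.029·12.8, giving B* = 500·(1 - 0.5) = 250.
From dH/dt = 0: 0.00467·250 - 0.153 = 0.0364C*, so C* = 1.01/0.0364 = 27.9.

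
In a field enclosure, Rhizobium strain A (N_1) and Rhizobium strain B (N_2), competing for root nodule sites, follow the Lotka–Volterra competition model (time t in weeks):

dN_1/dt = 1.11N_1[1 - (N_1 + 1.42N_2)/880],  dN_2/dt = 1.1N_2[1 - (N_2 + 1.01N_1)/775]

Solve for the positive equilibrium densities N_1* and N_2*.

Setting both brackets to zero gives the nullclines N_1 + 1.42N_2 = 880 and 1.01N_1 + N_2 = 775.
Substituting N_2 = 775 - 1.01N_1 into the first: N_1(1 - 1.42·1.01) = 880 - 1.42·775.
So N_1* = -220/-0.434 = 508, and then N_2* = 775 - 1.01·508 = 262.

N_1* ≈ 508, N_2* ≈ 262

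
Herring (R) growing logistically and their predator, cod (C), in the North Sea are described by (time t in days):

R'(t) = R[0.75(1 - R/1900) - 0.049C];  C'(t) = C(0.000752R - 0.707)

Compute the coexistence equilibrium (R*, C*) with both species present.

R* ≈ 940, C* ≈ 7.73

From dC/dt = 0 with C > 0: 0.000752R* = 0.707, so R* = 940.
Substitute into dR/dt = 0: 0.75(1 - 940/1900) = 0.049C*.
The bracket is 0.505, giving C* = 0.379/0.049 = 7.73.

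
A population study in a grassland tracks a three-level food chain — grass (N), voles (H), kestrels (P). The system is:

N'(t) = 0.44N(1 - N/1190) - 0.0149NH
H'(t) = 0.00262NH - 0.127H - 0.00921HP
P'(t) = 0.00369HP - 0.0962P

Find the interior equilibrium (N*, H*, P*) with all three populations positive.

From dP/dt = 0: 0.00369H* = 0.0962, so H* = 26.1.
From dN/dt = 0: 0.44(1 - N*/1190) = 0.0149·26.1, giving N* = 1190·(1 - 0.883) = 139.
From dH/dt = 0: 0.00262·139 - 0.127 = 0.00921P*, so P* = 0.238/0.00921 = 25.9.

N* ≈ 139, H* ≈ 26.1, P* ≈ 25.9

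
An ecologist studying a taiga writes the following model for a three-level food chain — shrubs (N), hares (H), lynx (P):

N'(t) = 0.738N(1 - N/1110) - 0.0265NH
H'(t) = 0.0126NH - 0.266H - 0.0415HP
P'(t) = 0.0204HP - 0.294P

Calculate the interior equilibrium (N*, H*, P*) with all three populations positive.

From dP/dt = 0: 0.0204H* = 0.294, so H* = 14.4.
From dN/dt = 0: 0.738(1 - N*/1110) = 0.0265·14.4, giving N* = 1110·(1 - 0.517) = 536.
From dH/dt = 0: 0.0126·536 - 0.266 = 0.0415P*, so P* = 6.48/0.0415 = 156.

N* ≈ 536, H* ≈ 14.4, P* ≈ 156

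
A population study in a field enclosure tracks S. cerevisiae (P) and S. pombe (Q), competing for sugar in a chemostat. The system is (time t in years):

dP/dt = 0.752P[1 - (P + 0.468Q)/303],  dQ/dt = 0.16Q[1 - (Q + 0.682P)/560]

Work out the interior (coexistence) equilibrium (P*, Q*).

Setting both brackets to zero gives the nullclines P + 0.468Q = 303 and 0.682P + Q = 560.
Substituting Q = 560 - 0.682P into the first: P(1 - 0.468·0.682) = 303 - 0.468·560.
So P* = 40.9/0.681 = 60.1, and then Q* = 560 - 0.682·60.1 = 519.

P* ≈ 60.1, Q* ≈ 519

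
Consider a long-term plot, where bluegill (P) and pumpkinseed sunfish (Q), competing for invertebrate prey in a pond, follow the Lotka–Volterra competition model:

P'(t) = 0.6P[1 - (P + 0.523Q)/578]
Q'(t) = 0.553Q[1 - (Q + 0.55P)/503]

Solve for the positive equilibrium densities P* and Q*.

P* ≈ 442, Q* ≈ 260

Setting both brackets to zero gives the nullclines P + 0.523Q = 578 and 0.55P + Q = 503.
Substituting Q = 503 - 0.55P into the first: P(1 - 0.523·0.55) = 578 - 0.523·503.
So P* = 315/0.712 = 442, and then Q* = 503 - 0.55·442 = 260.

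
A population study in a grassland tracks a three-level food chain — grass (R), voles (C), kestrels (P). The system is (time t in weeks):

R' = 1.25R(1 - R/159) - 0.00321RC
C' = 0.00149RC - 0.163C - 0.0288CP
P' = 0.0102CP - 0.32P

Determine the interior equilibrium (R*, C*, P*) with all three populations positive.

From dP/dt = 0: 0.0102C* = 0.32, so C* = 31.4.
From dR/dt = 0: 1.25(1 - R*/159) = 0.00321·31.4, giving R* = 159·(1 - 0.0806) = 146.
From dC/dt = 0: 0.00149·146 - 0.163 = 0.0288P*, so P* = 0.0548/0.0288 = 1.9.

R* ≈ 146, C* ≈ 31.4, P* ≈ 1.9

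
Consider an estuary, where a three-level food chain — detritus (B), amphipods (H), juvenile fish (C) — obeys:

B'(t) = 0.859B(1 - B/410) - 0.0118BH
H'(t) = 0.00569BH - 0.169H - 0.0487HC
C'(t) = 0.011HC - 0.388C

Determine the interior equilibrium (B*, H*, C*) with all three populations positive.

From dC/dt = 0: 0.011H* = 0.388, so H* = 35.3.
From dB/dt = 0: 0.859(1 - B*/410) = 0.0118·35.3, giving B* = 410·(1 - 0.485) = 211.
From dH/dt = 0: 0.00569·211 - 0.169 = 0.0487C*, so C* = 1.03/0.0487 = 21.2.

B* ≈ 211, H* ≈ 35.3, C* ≈ 21.2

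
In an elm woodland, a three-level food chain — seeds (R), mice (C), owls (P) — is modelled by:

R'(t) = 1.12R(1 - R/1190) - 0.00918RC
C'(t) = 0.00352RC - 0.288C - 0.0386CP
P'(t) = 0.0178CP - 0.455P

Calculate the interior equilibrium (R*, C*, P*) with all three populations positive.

R* ≈ 941, C* ≈ 25.6, P* ≈ 78.3

From dP/dt = 0: 0.0178C* = 0.455, so C* = 25.6.
From dR/dt = 0: 1.12(1 - R*/1190) = 0.00918·25.6, giving R* = 1190·(1 - 0.21) = 941.
From dC/dt = 0: 0.00352·941 - 0.288 = 0.0386P*, so P* = 3.02/0.0386 = 78.3.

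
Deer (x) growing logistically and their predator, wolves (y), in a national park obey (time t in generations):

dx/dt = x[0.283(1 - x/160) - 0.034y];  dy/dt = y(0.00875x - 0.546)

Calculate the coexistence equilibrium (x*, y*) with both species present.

From dy/dt = 0 with y > 0: 0.00875x* = 0.546, so x* = 62.4.
Substitute into dx/dt = 0: 0.283(1 - 62.4/160) = 0.034y*.
The bracket is 0.61, giving y* = 0.173/0.034 = 5.08.

x* ≈ 62.4, y* ≈ 5.08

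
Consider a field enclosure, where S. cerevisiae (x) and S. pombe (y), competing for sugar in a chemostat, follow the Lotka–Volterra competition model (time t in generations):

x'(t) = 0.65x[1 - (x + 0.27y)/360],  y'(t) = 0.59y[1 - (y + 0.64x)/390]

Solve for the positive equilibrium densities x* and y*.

x* ≈ 308, y* ≈ 193

Setting both brackets to zero gives the nullclines x + 0.27y = 360 and 0.64x + y = 390.
Substituting y = 390 - 0.64x into the first: x(1 - 0.27·0.64) = 360 - 0.27·390.
So x* = 255/0.827 = 308, and then y* = 390 - 0.64·308 = 193.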